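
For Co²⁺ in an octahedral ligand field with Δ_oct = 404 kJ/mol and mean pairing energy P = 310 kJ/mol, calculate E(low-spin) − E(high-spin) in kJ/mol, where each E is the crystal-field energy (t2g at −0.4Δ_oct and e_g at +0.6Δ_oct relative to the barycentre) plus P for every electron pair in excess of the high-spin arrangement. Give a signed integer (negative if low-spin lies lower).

-94

Co sits in group 9; removing 2 electrons leaves Co²⁺ with 9 − 2 = 7 d electrons.
High-spin d⁷ fills as t2g^5 e_g^2 with CFSE 5(−0.4) + 2(+0.6) = -0.8Δ_oct = -323 kJ/mol.
Low-spin: t2g^6 e_g^1, orbital CFSE = -1.8Δ_oct = -727 kJ/mol; plus 1 excess pair × P = +310 kJ/mol; total -417 kJ/mol.
Thus E(LS) − E(HS) = -94 kJ/mol.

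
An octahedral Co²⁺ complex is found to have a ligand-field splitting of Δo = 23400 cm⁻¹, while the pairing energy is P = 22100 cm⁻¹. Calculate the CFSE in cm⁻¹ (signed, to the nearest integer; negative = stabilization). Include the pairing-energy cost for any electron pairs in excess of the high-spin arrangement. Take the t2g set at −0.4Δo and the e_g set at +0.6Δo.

-20020

Co²⁺: group 9, so d-count = 9 − 2 = 7.
With Δo > P the complex is low-spin.
Configuration: t2g^6 e_g^1.
Orbital CFSE = -1.8Δo = -1.8 × 23400 = -42120 cm⁻¹.
Excess pairs vs high-spin: 3 − 2 = 1; pairing cost = +22100 cm⁻¹.
Net CFSE = -42120 + 22100 = -20020 cm⁻¹.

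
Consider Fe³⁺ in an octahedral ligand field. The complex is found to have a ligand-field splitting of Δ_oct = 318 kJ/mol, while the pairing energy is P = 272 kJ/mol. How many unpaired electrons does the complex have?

1

Fe sits in group 8; removing 3 electrons leaves Fe³⁺ with 8 − 3 = 5 d electrons.
Δ_oct > P, so pairing is preferred: the ground state is low-spin.
That gives t2g^5 e_g^0.
Unpaired electrons: 1.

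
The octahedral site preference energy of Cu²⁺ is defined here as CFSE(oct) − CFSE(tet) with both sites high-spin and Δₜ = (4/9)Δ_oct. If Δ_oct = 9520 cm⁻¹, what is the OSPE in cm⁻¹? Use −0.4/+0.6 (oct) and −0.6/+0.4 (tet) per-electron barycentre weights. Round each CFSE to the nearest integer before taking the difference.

-4020

Group 11 minus oxidation state +2 gives a d⁹ configuration for Cu²⁺.
Octahedral high-spin t₂g⁶ eg³: CFSE = -0.6 × 9520 = -5712 cm⁻¹.
In a tetrahedral site the filling is e⁴ t₂⁵: CFSE(tet) = -0.4Δₜ = -0.4 × (4/9)(9520) = -1692 cm⁻¹.
OSPE = CFSE(oct) − CFSE(tet) = -5712 − (-1692) = -4020 cm⁻¹.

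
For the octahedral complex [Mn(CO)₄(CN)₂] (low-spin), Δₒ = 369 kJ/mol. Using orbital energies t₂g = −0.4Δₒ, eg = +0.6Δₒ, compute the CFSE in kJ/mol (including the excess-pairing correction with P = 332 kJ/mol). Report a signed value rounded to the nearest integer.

Ligand charges: 4×(+0) from CO and 2×(-1) from CN⁻ sum to -2; with overall charge +0, Mn is +2.
Mn is in group 7, so Mn²⁺ is d⁵ (7 − 2 = 5).
Configuration: t₂g⁵ eg⁰.
The orbital stabilization is -2.0Δₒ = -2.0 × 369 = -738 kJ/mol.
Pairing penalty: 2 pairs vs 0 in the high-spin reference → 2 extra × P = 664 kJ/mol.
Overall CFSE = -738 + 664 = -74 kJ/mol.

-74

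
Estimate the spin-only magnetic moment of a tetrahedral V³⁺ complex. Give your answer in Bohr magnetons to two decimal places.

2.83 Bohr magnetons

V is in group 5, so V³⁺ is d² (5 − 3 = 2).
Tetrahedral fields are weak (Δₜ ≈ 4/9 Δₒ), so electrons fill high-spin.
Configuration: e² t₂⁰ → 2 unpaired electrons.
μ(spin-only) = √[2(2+2)] = √8 ≈ 2.83 Bohr magnetons.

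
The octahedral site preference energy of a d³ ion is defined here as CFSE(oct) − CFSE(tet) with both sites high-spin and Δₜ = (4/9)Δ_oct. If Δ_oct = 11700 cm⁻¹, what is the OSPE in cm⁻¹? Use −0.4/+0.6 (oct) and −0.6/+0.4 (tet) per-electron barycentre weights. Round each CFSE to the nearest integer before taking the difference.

-9880

Octahedral high-spin t2g^3 e_g^0: CFSE = -1.2 × 11700 = -14040 cm⁻¹.
In a tetrahedral site the filling is e^2 t2^1: CFSE(tet) = -0.8Δₜ = -0.8 × (4/9)(11700) = -4160 cm⁻¹.
OSPE = CFSE(oct) − CFSE(tet) = -14040 − (-4160) = -9880 cm⁻¹.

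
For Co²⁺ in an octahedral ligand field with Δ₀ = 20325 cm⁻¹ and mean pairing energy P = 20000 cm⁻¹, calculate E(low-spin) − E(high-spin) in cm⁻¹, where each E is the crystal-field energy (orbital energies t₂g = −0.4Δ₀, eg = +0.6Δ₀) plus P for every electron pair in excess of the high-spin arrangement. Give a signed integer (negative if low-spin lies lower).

-325

Co sits in group 9; removing 2 electrons leaves Co²⁺ with 9 − 2 = 7 d electrons.
In the high-spin limit (t₂g⁵ eg²) the orbital term is -0.8Δ₀ = -16260 cm⁻¹, with no excess pairing.
Low-spin: t₂g⁶ eg¹, orbital CFSE = -1.8Δ₀ = -36585 cm⁻¹; plus 1 excess pair × P = +20000 cm⁻¹; total -16585 cm⁻¹.
Thus E(LS) − E(HS) = -325 cm⁻¹.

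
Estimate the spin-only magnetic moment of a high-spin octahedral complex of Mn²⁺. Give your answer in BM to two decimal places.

5.92 BM

Mn is in group 7, so Mn²⁺ is d⁵ (7 − 2 = 5).
Configuration: t2g^3 e_g^2 → 5 unpaired electrons.
μ(spin-only) = √[5(5+2)] = √35 ≈ 5.92 BM.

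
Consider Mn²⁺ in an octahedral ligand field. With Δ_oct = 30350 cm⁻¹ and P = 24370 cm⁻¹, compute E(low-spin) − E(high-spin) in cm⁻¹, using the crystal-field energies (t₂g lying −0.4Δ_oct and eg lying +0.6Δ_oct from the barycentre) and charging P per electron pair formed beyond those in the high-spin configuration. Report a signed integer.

Mn is in group 7, so Mn²⁺ is d⁵ (7 − 2 = 5).
In the high-spin limit (t₂g³ eg²) the orbital term is 0.0Δ_oct = 0 cm⁻¹, with no excess pairing.
Low-spin: t₂g⁵ eg⁰, orbital CFSE = -2.0Δ_oct = -60700 cm⁻¹; plus 2 excess pairs × P = +48740 cm⁻¹; total -11960 cm⁻¹.
The difference is -11960 − (0) = -11960 cm⁻¹, so low-spin lies lower.

-11960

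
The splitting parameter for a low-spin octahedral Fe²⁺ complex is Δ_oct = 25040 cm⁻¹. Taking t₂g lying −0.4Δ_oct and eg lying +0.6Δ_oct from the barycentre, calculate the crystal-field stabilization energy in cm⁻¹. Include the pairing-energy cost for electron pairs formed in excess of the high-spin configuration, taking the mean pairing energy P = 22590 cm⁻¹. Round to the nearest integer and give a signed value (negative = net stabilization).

-14916

Fe²⁺: group 8, so d-count = 8 − 2 = 6.
The d⁶ electrons fill as t₂g⁶ eg⁰.
CFSE(orbital) = 6×(-0.4Δ_oct) + 0×(0.6Δ_oct) = -2.4Δ_oct; with Δ_oct = 25040 cm⁻¹ that is -60096 cm⁻¹.
Pairing penalty: 3 pairs vs 1 in the high-spin reference → 2 extra × P = 45180 cm⁻¹.
Net CFSE = -60096 + 45180 = -14916 cm⁻¹.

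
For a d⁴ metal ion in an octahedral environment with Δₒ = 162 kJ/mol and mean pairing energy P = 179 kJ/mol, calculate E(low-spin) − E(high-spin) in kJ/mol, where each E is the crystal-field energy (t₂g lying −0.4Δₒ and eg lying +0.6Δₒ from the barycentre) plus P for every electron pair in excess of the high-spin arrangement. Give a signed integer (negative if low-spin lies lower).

17

High-spin d⁴ fills as t₂g³ eg¹ with CFSE 3(−0.4) + 1(+0.6) = -0.6Δₒ = -97 kJ/mol.
Low-spin: t₂g⁴ eg⁰, orbital CFSE = -1.6Δₒ = -259 kJ/mol; plus 1 excess pair × P = +179 kJ/mol; total -80 kJ/mol.
E(LS) − E(HS) = -80 − (-97) = 17 kJ/mol.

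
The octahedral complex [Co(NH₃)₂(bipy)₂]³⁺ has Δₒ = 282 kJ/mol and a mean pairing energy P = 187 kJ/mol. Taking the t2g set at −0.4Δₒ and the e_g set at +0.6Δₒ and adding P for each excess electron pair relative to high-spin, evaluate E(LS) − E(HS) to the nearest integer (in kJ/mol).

Ligand charges: 2×(+0) from NH₃ and 2×(+0) from bipy sum to +0; with overall charge +3, Co is +3.
Co sits in group 9; removing 3 electrons leaves Co³⁺ with 9 − 3 = 6 d electrons.
High-spin: t2g^4 e_g^2, CFSE = -0.4Δₒ = -113 kJ/mol.
Low-spin: t2g^6 e_g^0, orbital CFSE = -2.4Δₒ = -677 kJ/mol; plus 2 excess pairs × P = +374 kJ/mol; total -303 kJ/mol.
Thus E(LS) − E(HS) = -190 kJ/mol.

-190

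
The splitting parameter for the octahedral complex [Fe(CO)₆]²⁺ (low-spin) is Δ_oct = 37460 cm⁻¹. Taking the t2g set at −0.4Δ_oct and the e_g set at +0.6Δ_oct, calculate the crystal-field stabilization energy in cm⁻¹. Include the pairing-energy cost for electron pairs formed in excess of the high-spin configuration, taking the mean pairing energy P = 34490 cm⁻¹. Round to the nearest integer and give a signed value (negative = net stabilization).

CO is neutral, so the +2 overall charge sits on Fe: oxidation state +2.
Fe sits in group 8; removing 2 electrons leaves Fe²⁺ with 8 − 2 = 6 d electrons.
Configuration: t2g^6 e_g^0.
The orbital stabilization is -2.4Δ_oct = -2.4 × 37460 = -89904 cm⁻¹.
Relative to high-spin t2g^4 e_g^2 (1 paired), the low-spin configuration has 2 additional pairs, contributing +2 × 34490 = +68980 cm⁻¹.
Combining: -89904 + 68980 = -20924 cm⁻¹.

-20924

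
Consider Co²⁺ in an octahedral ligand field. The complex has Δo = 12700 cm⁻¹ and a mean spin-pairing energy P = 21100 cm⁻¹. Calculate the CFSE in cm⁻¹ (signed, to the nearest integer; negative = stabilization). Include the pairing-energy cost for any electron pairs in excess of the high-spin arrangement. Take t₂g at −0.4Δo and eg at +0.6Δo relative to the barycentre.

-10160

Co is in group 9, so Co²⁺ is d⁷ (9 − 2 = 7).
Δo < P, so pairing is avoided: the ground state is high-spin.
That gives t₂g⁵ eg².
Orbital CFSE = -0.8Δo = -0.8 × 12700 = -10160 cm⁻¹.
High-spin has no excess pairs, so no pairing correction applies.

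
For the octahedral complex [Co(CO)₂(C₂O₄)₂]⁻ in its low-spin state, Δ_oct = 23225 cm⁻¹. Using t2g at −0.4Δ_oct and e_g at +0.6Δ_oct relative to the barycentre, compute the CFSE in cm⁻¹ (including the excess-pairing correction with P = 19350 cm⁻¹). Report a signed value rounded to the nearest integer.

-17040

Ligand charges: 2×(+0) from CO and 2×(-2) from C₂O₄²⁻ sum to -4; with overall charge -1, Co is +3.
Co is in group 9, so Co³⁺ is d⁶ (9 − 3 = 6).
Electron filling gives t2g^6 e_g^0.
Orbital CFSE = 6(-0.4) + 0(0.6) = -2.4Δ_oct = -2.4 × 23225 = -55740 cm⁻¹.
Pairing penalty: 3 pairs vs 1 in the high-spin reference → 2 extra × P = 38700 cm⁻¹.
Net CFSE = -55740 + 38700 = -17040 cm⁻¹.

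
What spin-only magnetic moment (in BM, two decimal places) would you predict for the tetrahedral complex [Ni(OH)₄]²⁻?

2.83 BM

Each OH⁻ contributes -1; 4 × (-1) = -4. With overall charge -2, Ni is in the +2 oxidation state.
Ni is in group 10, so Ni²⁺ is d⁸ (10 − 2 = 8).
With tetrahedral geometry the complex is necessarily high-spin.
Configuration: e⁴ t₂⁴ → 2 unpaired electrons.
μ(spin-only) = √[2(2+2)] = √8 ≈ 2.83 BM.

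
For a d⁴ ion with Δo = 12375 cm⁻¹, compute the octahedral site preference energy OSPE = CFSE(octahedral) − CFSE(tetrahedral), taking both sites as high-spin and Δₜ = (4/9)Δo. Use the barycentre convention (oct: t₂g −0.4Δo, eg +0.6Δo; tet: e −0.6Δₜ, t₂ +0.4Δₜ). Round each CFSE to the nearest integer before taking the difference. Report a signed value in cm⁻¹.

-5225

In an octahedral site d⁴ (HS) is t₂g³ eg¹, giving CFSE(oct) = -0.6Δo = -7425 cm⁻¹.
Tetrahedral: e² t₂², CFSE = 2(−0.6) + 2(+0.4) = -0.4Δₜ = -0.4 × (4/9) × 12375 = -2200 cm⁻¹.
OSPE = CFSE(oct) − CFSE(tet) = -7425 − (-2200) = -5225 cm⁻¹.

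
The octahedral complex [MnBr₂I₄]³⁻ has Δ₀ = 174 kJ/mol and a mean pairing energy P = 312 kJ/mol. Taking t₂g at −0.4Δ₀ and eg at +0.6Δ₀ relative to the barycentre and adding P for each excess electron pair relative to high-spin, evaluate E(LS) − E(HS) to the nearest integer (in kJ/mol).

138

Ligand charges: 2×(-1) from Br⁻ and 4×(-1) from I⁻ sum to -6; with overall charge -3, Mn is +3.
Mn sits in group 7; removing 3 electrons leaves Mn³⁺ with 7 − 3 = 4 d electrons.
High-spin d⁴ fills as t₂g³ eg¹ with CFSE 3(−0.4) + 1(+0.6) = -0.6Δ₀ = -104 kJ/mol.
For low-spin the configuration is t₂g⁴ eg⁰: orbital energy -1.6 × 174 = -278 kJ/mol, and 1 additional pair relative to high-spin adds 312 kJ/mol, giving 34 kJ/mol.
Thus E(LS) − E(HS) = 138 kJ/mol.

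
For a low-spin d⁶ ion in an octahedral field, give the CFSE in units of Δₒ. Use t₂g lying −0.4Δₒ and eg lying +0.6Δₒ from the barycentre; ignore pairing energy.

Configuration: t₂g⁶ eg⁰.
CFSE = 6(-0.4Δₒ) + 0(0.6Δₒ) = -2.4Δₒ + 0.0Δₒ = -2.4Δₒ.

-2.4 Δₒ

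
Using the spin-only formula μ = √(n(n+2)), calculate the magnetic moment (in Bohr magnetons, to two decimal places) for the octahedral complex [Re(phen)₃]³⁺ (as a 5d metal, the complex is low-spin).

phen is neutral, so the +3 overall charge sits on Re: oxidation state +3.
Group 7 minus oxidation state +3 gives a d⁴ configuration for Re³⁺.
Configuration: t₂g⁴ eg⁰ → 2 unpaired electrons.
μ(spin-only) = √[2(2+2)] = √8 ≈ 2.83 Bohr magnetons.

2.83 Bohr magnetons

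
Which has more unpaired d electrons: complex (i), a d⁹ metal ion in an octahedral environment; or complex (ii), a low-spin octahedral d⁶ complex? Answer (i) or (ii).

(i)

(i): For octahedral d⁹ the high- and low-spin configurations coincide; t2g^6 e_g^3 → 1 unpaired.
(ii): t₂g⁶ eg⁰ → 0 unpaired.
So (i) has more unpaired electrons.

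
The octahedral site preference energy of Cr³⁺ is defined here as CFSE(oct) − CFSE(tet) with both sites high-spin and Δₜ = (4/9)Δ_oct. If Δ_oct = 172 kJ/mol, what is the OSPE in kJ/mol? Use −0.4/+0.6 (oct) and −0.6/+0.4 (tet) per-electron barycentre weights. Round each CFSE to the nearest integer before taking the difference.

-145

Cr is in group 6, so Cr³⁺ is d³ (6 − 3 = 3).
Octahedral (high-spin): t2g^3 e_g^0, CFSE = 3(−0.4) + 0(+0.6) = -1.2Δ_oct = -1.2 × 172 = -206 kJ/mol.
Tetrahedral e^2 t2^1 gives -0.8Δₜ = -0.8 × (4/9) × 172 = -61 kJ/mol.
OSPE = CFSE(oct) − CFSE(tet) = -206 − (-61) = -145 kJ/mol.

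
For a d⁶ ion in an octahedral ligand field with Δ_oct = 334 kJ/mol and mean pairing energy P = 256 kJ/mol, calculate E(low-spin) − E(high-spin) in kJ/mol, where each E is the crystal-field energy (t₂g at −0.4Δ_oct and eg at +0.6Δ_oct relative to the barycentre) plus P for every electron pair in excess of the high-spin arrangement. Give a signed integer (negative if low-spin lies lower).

High-spin: t₂g⁴ eg², CFSE = -0.4Δ_oct = -134 kJ/mol.
Low-spin: t₂g⁶ eg⁰, orbital CFSE = -2.4Δ_oct = -802 kJ/mol; plus 2 excess pairs × P = +512 kJ/mol; total -290 kJ/mol.
The difference is -290 − (-134) = -156 kJ/mol, so low-spin lies lower.

-156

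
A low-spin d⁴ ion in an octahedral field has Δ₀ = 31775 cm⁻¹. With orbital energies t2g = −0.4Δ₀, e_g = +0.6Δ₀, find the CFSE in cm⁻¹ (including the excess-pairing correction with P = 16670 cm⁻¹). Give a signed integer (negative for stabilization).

Configuration: t2g^4 e_g^0.
The orbital stabilization is -1.6Δ₀ = -1.6 × 31775 = -50840 cm⁻¹.
Pairing penalty: 1 pair vs 0 in the high-spin reference → 1 extra × P = 16670 cm⁻¹.
Combining: -50840 + 16670 = -34170 cm⁻¹.

-34170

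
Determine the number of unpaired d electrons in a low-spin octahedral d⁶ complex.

Configuration: t2g^6 e_g^0, giving 0 unpaired electrons.

0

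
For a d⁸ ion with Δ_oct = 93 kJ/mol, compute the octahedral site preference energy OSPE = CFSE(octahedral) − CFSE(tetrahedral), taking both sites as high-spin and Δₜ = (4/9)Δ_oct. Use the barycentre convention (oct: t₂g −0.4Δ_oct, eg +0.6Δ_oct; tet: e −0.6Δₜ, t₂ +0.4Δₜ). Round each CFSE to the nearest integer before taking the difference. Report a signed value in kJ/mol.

In an octahedral site d⁸ (HS) is t₂g⁶ eg², giving CFSE(oct) = -1.2Δ_oct = -112 kJ/mol.
In a tetrahedral site the filling is e⁴ t₂⁴: CFSE(tet) = -0.8Δₜ = -0.8 × (4/9)(93) = -33 kJ/mol.
Subtracting, OSPE = -112 − (-33) = -79 kJ/mol.

-79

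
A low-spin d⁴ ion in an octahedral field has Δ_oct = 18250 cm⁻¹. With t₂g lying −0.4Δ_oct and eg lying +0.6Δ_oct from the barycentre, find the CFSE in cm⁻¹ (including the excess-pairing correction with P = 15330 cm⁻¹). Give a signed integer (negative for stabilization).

-13870

Electron filling gives t₂g⁴ eg⁰.
Orbital CFSE = 4(-0.4) + 0(0.6) = -1.6Δ_oct = -1.6 × 18250 = -29200 cm⁻¹.
High-spin d⁴ would be t₂g³ eg¹ with 0 pairs; low-spin has 1, so 1 excess pair costs +1P = +15330 cm⁻¹.
Net CFSE = -29200 + 15330 = -13870 cm⁻¹.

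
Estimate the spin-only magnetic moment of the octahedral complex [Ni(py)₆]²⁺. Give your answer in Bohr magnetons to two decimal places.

py is neutral, so the +2 overall charge sits on Ni: oxidation state +2.
Ni sits in group 10; removing 2 electrons leaves Ni²⁺ with 10 − 2 = 8 d electrons.
Configuration: t₂g⁶ eg² → 2 unpaired electrons.
μ(spin-only) = √[2(2+2)] = √8 ≈ 2.83 Bohr magnetons.

2.83 Bohr magnetons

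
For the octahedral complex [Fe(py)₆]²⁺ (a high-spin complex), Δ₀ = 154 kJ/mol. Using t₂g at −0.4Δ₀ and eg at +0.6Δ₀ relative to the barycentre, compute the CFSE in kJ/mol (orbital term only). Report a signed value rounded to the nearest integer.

-62

py is neutral, so the +2 overall charge sits on Fe: oxidation state +2.
Fe²⁺: group 8, so d-count = 8 − 2 = 6.
Electron filling gives t₂g⁴ eg².
CFSE(orbital) = 4×(-0.4Δ₀) + 2×(0.6Δ₀) = -0.4Δ₀; with Δ₀ = 154 kJ/mol that is -62 kJ/mol.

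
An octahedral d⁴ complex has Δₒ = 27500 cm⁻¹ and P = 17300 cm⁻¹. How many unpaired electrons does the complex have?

2

Here Δₒ > P (27500 > 17300), so the low-spin state is favoured.
Filling d⁴ accordingly: t2g^4 e_g^0.
Unpaired electrons: 2.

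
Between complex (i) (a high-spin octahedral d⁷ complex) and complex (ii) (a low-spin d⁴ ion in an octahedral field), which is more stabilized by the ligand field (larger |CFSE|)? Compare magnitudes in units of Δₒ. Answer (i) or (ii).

(ii)

(i): t₂g⁵ eg², CFSE = -0.8Δₒ.
(ii): t2g^4 e_g^0, CFSE = -1.6Δₒ.
So (ii) has the larger |CFSE|.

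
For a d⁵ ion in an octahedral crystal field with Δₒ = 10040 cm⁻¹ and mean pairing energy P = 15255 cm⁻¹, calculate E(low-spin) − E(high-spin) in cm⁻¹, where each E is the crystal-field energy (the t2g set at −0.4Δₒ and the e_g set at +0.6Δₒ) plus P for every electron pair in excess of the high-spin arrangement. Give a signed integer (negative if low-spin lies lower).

10430

In the high-spin limit (t2g^3 e_g^2) the orbital term is 0.0Δₒ = 0 cm⁻¹, with no excess pairing.
Low-spin: t2g^5 e_g^0, orbital CFSE = -2.0Δₒ = -20080 cm⁻¹; plus 2 excess pairs × P = +30510 cm⁻¹; total 10430 cm⁻¹.
E(LS) − E(HS) = 10430 − (0) = 10430 cm⁻¹.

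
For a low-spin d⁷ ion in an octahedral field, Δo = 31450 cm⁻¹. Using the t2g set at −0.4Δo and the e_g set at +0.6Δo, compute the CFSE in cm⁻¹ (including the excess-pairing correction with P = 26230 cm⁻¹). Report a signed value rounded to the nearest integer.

Configuration: t2g^6 e_g^1.
The orbital stabilization is -1.8Δo = -1.8 × 31450 = -56610 cm⁻¹.
Relative to high-spin t2g^5 e_g^2 (2 paired), the low-spin configuration has 1 additional pair, contributing +1 × 26230 = +26230 cm⁻¹.
Net CFSE = -56610 + 26230 = -30380 cm⁻¹.

-30380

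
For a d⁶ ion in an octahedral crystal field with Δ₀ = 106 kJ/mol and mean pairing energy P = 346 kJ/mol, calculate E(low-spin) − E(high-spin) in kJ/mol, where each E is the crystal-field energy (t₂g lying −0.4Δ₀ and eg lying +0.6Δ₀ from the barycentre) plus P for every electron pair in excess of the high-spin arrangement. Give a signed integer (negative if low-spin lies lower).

480

High-spin: t₂g⁴ eg², CFSE = -0.4Δ₀ = -42 kJ/mol.
Low-spin t₂g⁶ eg⁰ gives -2.4Δ₀ = -254 kJ/mol, but forming 2 extra pairs costs 2P = 692 kJ/mol, so E(LS) = -254 + 692 = 438 kJ/mol.
E(LS) − E(HS) = 438 − (-42) = 480 kJ/mol.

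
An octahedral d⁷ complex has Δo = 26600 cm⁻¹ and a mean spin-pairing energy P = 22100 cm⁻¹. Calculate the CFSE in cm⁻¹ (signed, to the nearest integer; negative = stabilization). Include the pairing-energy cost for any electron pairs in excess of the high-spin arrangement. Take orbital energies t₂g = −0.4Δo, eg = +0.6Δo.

-25780

Δo > P, so pairing is preferred: the ground state is low-spin.
That gives t₂g⁶ eg¹.
Orbital CFSE = -1.8Δo = -1.8 × 26600 = -47880 cm⁻¹.
Excess pairs vs high-spin: 3 − 2 = 1; pairing cost = +22100 cm⁻¹.
Net CFSE = -47880 + 22100 = -25780 cm⁻¹.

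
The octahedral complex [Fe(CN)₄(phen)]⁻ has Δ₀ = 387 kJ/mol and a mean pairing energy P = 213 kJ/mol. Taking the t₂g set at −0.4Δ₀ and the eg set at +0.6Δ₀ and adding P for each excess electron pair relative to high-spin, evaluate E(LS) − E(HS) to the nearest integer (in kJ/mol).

Ligand charges: 4×(-1) from CN⁻ and 1×(+0) from phen sum to -4; with overall charge -1, Fe is +3.
Fe is in group 8, so Fe³⁺ is d⁵ (8 − 3 = 5).
High-spin d⁵ fills as t₂g³ eg² with CFSE 3(−0.4) + 2(+0.6) = 0.0Δ₀ = 0 kJ/mol.
For low-spin the configuration is t₂g⁵ eg⁰: orbital energy -2.0 × 387 = -774 kJ/mol, and 2 additional pairs relative to high-spin add 426 kJ/mol, giving -348 kJ/mol.
Thus E(LS) − E(HS) = -348 kJ/mol.

-348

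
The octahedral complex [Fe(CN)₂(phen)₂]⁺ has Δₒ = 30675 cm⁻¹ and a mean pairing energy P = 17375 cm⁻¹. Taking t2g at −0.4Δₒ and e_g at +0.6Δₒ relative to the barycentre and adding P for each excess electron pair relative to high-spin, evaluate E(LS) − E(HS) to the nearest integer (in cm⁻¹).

Ligand charges: 2×(-1) from CN⁻ and 2×(+0) from phen sum to -2; with overall charge +1, Fe is +3.
Fe³⁺: group 8, so d-count = 8 − 3 = 5.
High-spin d⁵ fills as t2g^3 e_g^2 with CFSE 3(−0.4) + 2(+0.6) = 0.0Δₒ = 0 cm⁻¹.
Low-spin t2g^5 e_g^0 gives -2.0Δₒ = -61350 cm⁻¹, but forming 2 extra pairs costs 2P = 34750 cm⁻¹, so E(LS) = -61350 + 34750 = -26600 cm⁻¹.
Thus E(LS) − E(HS) = -26600 cm⁻¹.

-26600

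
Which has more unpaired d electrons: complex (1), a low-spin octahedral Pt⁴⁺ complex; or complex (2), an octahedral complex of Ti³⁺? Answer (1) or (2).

(2)

(1): Pt sits in group 10; removing 4 electrons leaves Pt⁴⁺ with 10 − 4 = 6 d electrons; t₂g⁶ eg⁰ → 0 unpaired.
(2): Ti³⁺: group 4, so d-count = 4 − 3 = 1; For octahedral d¹ the high- and low-spin configurations coincide; t₂g¹ eg⁰ → 1 unpaired.
So (2) has more unpaired electrons.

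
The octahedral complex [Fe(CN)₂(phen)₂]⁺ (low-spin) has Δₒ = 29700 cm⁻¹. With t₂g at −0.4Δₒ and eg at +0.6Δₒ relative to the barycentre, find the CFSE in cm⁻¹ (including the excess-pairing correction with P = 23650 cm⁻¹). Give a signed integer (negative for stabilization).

-12100

Ligand charges: 2×(-1) from CN⁻ and 2×(+0) from phen sum to -2; with overall charge +1, Fe is +3.
Fe³⁺: group 8, so d-count = 8 − 3 = 5.
Configuration: t₂g⁵ eg⁰.
CFSE(orbital) = 5×(-0.4Δₒ) + 0×(0.6Δₒ) = -2.0Δₒ; with Δₒ = 29700 cm⁻¹ that is -59400 cm⁻¹.
Pairing penalty: 2 pairs vs 0 in the high-spin reference → 2 extra × P = 47300 cm⁻¹.
Overall CFSE = -59400 + 47300 = -12100 cm⁻¹.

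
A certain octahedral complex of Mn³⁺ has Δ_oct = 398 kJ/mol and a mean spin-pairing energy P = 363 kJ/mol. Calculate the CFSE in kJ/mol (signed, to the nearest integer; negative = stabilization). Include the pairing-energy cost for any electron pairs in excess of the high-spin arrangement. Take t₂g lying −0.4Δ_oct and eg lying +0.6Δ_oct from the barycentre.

Mn is in group 7, so Mn³⁺ is d⁴ (7 − 3 = 4).
Here Δ_oct > P (398 > 363), so the low-spin state is favoured.
That gives t₂g⁴ eg⁰.
Orbital CFSE = -1.6Δ_oct = -1.6 × 398 = -637 kJ/mol.
Excess pairs vs high-spin: 1 − 0 = 1; pairing cost = +363 kJ/mol.
Net CFSE = -637 + 363 = -274 kJ/mol.

-274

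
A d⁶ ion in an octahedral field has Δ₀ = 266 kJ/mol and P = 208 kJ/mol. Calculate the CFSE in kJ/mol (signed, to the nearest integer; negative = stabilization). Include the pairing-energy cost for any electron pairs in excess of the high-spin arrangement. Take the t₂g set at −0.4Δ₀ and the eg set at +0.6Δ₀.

-222

Since Δ₀ = 266 kJ/mol > P = 208 kJ/mol, the complex adopts the low-spin configuration.
That gives t₂g⁶ eg⁰.
Orbital CFSE = -2.4Δ₀ = -2.4 × 266 = -638 kJ/mol.
Excess pairs vs high-spin: 3 − 1 = 2; pairing cost = +416 kJ/mol.
Net CFSE = -638 + 416 = -222 kJ/mol.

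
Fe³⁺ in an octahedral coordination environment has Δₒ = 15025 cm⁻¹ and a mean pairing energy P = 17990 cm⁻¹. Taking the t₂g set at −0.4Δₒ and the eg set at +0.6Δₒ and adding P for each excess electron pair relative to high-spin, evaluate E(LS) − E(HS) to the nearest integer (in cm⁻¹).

Fe sits in group 8; removing 3 electrons leaves Fe³⁺ with 8 − 3 = 5 d electrons.
In the high-spin limit (t₂g³ eg²) the orbital term is 0.0Δₒ = 0 cm⁻¹, with no excess pairing.
Low-spin t₂g⁵ eg⁰ gives -2.0Δₒ = -30050 cm⁻¹, but forming 2 extra pairs costs 2P = 35980 cm⁻¹, so E(LS) = -30050 + 35980 = 5930 cm⁻¹.
Thus E(LS) − E(HS) = 5930 cm⁻¹.

5930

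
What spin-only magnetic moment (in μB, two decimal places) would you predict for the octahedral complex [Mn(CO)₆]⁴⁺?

3.87 μB

CO is neutral, so the +4 overall charge sits on Mn: oxidation state +4.
Group 7 minus oxidation state +4 gives a d³ configuration for Mn⁴⁺.
Configuration: t₂g³ eg⁰ → 3 unpaired electrons.
μ(spin-only) = √[3(3+2)] = √15 ≈ 3.87 μB.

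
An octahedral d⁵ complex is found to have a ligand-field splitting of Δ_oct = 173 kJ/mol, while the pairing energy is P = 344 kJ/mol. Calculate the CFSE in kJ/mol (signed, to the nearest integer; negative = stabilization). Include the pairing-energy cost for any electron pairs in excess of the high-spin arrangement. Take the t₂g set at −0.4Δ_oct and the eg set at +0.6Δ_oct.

Here Δ_oct < P (173 < 344), so the high-spin state is favoured.
Configuration: t₂g³ eg².
Orbital CFSE = 0.0Δ_oct = 0.0 × 173 = 0 kJ/mol.
High-spin has no excess pairs, so no pairing correction applies.

0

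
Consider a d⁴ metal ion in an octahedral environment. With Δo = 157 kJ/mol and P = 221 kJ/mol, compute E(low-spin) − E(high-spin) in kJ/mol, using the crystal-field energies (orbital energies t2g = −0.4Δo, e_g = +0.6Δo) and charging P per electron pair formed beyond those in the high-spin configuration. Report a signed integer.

High-spin d⁴ fills as t2g^3 e_g^1 with CFSE 3(−0.4) + 1(+0.6) = -0.6Δo = -94 kJ/mol.
Low-spin: t2g^4 e_g^0, orbital CFSE = -1.6Δo = -251 kJ/mol; plus 1 excess pair × P = +221 kJ/mol; total -30 kJ/mol.
E(LS) − E(HS) = -30 − (-94) = 64 kJ/mol.

64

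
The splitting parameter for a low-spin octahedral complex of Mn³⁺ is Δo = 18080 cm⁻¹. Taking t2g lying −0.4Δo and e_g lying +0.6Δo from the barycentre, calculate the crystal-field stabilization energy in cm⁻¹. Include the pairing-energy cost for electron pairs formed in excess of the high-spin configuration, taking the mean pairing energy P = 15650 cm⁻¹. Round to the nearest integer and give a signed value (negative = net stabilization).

-13278

Mn is in group 7, so Mn³⁺ is d⁴ (7 − 3 = 4).
Electron filling gives t2g^4 e_g^0.
The orbital stabilization is -1.6Δo = -1.6 × 18080 = -28928 cm⁻¹.
Pairing penalty: 1 pair vs 0 in the high-spin reference → 1 extra × P = 15650 cm⁻¹.
Net CFSE = -28928 + 15650 = -13278 cm⁻¹.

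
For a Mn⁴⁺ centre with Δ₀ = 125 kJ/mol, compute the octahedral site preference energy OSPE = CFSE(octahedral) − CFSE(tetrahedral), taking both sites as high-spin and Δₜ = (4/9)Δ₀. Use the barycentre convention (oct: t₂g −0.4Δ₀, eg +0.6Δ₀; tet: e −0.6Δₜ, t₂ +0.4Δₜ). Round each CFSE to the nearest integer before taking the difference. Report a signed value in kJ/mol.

Group 7 minus oxidation state +4 gives a d³ configuration for Mn⁴⁺.
Octahedral (high-spin): t₂g³ eg⁰, CFSE = 3(−0.4) + 0(+0.6) = -1.2Δ₀ = -1.2 × 125 = -150 kJ/mol.
Tetrahedral: e² t₂¹, CFSE = 2(−0.6) + 1(+0.4) = -0.8Δₜ = -0.8 × (4/9) × 125 = -44 kJ/mol.
OSPE = CFSE(oct) − CFSE(tet) = -150 − (-44) = -106 kJ/mol.

-106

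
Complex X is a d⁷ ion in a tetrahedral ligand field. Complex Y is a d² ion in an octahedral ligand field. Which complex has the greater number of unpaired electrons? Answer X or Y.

X: With tetrahedral geometry the complex is necessarily high-spin; e^4 t2^3 → 3 unpaired.
Y: t₂g² eg⁰ → 2 unpaired.
So X has more unpaired electrons.

X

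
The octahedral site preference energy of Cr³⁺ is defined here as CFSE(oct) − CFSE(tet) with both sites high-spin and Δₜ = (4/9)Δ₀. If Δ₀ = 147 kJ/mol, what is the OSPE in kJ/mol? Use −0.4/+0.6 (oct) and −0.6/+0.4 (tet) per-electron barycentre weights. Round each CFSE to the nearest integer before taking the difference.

Cr³⁺: group 6, so d-count = 6 − 3 = 3.
Octahedral high-spin t₂g³ eg⁰: CFSE = -1.2 × 147 = -176 kJ/mol.
In a tetrahedral site the filling is e² t₂¹: CFSE(tet) = -0.8Δₜ = -0.8 × (4/9)(147) = -52 kJ/mol.
OSPE = -176 − (-52) = -124 kJ/mol.

-124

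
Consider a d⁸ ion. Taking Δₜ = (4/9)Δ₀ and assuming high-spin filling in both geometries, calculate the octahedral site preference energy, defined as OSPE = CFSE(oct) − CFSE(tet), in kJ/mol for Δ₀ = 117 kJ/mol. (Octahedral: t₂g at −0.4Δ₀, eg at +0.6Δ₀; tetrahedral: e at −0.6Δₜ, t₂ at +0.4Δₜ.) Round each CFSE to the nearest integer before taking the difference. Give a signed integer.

-98

Octahedral high-spin t₂g⁶ eg²: CFSE = -1.2 × 117 = -140 kJ/mol.
In a tetrahedral site the filling is e⁴ t₂⁴: CFSE(tet) = -0.8Δₜ = -0.8 × (4/9)(117) = -42 kJ/mol.
OSPE = -140 − (-42) = -98 kJ/mol.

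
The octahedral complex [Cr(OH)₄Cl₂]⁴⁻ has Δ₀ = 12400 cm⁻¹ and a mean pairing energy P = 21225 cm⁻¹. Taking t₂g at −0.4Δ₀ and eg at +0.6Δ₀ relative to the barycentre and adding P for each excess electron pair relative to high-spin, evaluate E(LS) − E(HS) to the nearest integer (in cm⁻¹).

8825

Ligand charges: 4×(-1) from OH⁻ and 2×(-1) from Cl⁻ sum to -6; with overall charge -4, Cr is +2.
Cr sits in group 6; removing 2 electrons leaves Cr²⁺ with 6 − 2 = 4 d electrons.
In the high-spin limit (t₂g³ eg¹) the orbital term is -0.6Δ₀ = -7440 cm⁻¹, with no excess pairing.
For low-spin the configuration is t₂g⁴ eg⁰: orbital energy -1.6 × 12400 = -19840 cm⁻¹, and 1 additional pair relative to high-spin adds 21225 cm⁻¹, giving 1385 cm⁻¹.
E(LS) − E(HS) = 1385 − (-7440) = 8825 cm⁻¹.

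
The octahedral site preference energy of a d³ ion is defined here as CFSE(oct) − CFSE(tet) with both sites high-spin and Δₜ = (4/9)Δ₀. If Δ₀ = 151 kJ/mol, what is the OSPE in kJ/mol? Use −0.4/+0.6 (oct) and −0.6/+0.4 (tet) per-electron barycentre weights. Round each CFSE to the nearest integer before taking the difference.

Octahedral high-spin t₂g³ eg⁰: CFSE = -1.2 × 151 = -181 kJ/mol.
In a tetrahedral site the filling is e² t₂¹: CFSE(tet) = -0.8Δₜ = -0.8 × (4/9)(151) = -54 kJ/mol.
OSPE = CFSE(oct) − CFSE(tet) = -181 − (-54) = -127 kJ/mol.

-127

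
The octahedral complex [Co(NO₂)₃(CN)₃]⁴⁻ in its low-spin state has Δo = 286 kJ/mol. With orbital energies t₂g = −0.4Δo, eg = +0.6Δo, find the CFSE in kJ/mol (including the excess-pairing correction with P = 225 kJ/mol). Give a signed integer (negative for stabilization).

Ligand charges: 3×(-1) from NO₂⁻ and 3×(-1) from CN⁻ sum to -6; with overall charge -4, Co is +2.
Co sits in group 9; removing 2 electrons leaves Co²⁺ with 9 − 2 = 7 d electrons.
The d⁷ electrons fill as t₂g⁶ eg¹.
The orbital stabilization is -1.8Δo = -1.8 × 286 = -515 kJ/mol.
High-spin d⁷ would be t₂g⁵ eg² with 2 pairs; low-spin has 3, so 1 excess pair costs +1P = +225 kJ/mol.
Overall CFSE = -515 + 225 = -290 kJ/mol.

-290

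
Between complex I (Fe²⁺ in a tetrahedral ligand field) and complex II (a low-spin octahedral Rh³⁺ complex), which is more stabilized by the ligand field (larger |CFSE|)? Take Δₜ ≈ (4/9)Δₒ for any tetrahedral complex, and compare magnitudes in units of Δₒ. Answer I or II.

II

I: Fe²⁺: group 8, so d-count = 8 − 2 = 6; With tetrahedral geometry the complex is necessarily high-spin; e³ t₂³, CFSE = -0.6Δₜ ≈ -0.27Δₒ.
II: Rh³⁺: group 9, so d-count = 9 − 3 = 6; t₂g⁶ eg⁰, CFSE = -2.4Δₒ.
So II has the larger |CFSE|.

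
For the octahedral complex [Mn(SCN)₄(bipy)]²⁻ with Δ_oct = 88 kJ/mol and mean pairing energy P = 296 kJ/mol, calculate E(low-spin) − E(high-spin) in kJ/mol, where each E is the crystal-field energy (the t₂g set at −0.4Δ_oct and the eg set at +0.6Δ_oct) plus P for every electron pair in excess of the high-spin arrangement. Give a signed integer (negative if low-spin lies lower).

416

Ligand charges: 4×(-1) from SCN⁻ and 1×(+0) from bipy sum to -4; with overall charge -2, Mn is +2.
Mn is in group 7, so Mn²⁺ is d⁵ (7 − 2 = 5).
High-spin d⁵ fills as t₂g³ eg² with CFSE 3(−0.4) + 2(+0.6) = 0.0Δ_oct = 0 kJ/mol.
Low-spin t₂g⁵ eg⁰ gives -2.0Δ_oct = -176 kJ/mol, but forming 2 extra pairs costs 2P = 592 kJ/mol, so E(LS) = -176 + 592 = 416 kJ/mol.
E(LS) − E(HS) = 416 − (0) = 416 kJ/mol.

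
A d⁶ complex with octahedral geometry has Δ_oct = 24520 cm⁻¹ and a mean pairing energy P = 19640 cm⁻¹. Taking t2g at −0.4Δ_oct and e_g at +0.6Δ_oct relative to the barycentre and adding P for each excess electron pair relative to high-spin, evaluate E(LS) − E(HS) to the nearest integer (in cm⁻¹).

-9760

High-spin d⁶ fills as t2g^4 e_g^2 with CFSE 4(−0.4) + 2(+0.6) = -0.4Δ_oct = -9808 cm⁻¹.
For low-spin the configuration is t2g^6 e_g^0: orbital energy -2.4 × 24520 = -58848 cm⁻¹, and 2 additional pairs relative to high-spin add 39280 cm⁻¹, giving -19568 cm⁻¹.
E(LS) − E(HS) = -19568 − (-9808) = -9760 cm⁻¹.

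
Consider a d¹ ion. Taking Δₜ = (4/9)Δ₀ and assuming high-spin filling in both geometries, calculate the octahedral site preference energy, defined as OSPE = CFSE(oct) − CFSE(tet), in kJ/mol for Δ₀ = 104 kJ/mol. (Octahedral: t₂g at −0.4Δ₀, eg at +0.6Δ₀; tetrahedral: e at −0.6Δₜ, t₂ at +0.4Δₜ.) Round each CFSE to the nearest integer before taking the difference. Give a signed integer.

Octahedral (high-spin): t₂g¹ eg⁰, CFSE = 1(−0.4) + 0(+0.6) = -0.4Δ₀ = -0.4 × 104 = -42 kJ/mol.
Tetrahedral e¹ t₂⁰ gives -0.6Δₜ = -0.6 × (4/9) × 104 = -28 kJ/mol.
OSPE = CFSE(oct) − CFSE(tet) = -42 − (-28) = -14 kJ/mol.

-14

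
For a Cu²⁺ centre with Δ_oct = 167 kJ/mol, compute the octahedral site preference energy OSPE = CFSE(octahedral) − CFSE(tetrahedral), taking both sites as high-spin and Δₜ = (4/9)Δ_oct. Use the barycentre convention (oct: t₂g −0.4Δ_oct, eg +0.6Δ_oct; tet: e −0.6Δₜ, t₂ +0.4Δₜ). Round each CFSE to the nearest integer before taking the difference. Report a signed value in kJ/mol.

Group 11 minus oxidation state +2 gives a d⁹ configuration for Cu²⁺.
In an octahedral site d⁹ (HS) is t₂g⁶ eg³, giving CFSE(oct) = -0.6Δ_oct = -100 kJ/mol.
Tetrahedral e⁴ t₂⁵ gives -0.4Δₜ = -0.4 × (4/9) × 167 = -30 kJ/mol.
OSPE = -100 − (-30) = -70 kJ/mol.

-70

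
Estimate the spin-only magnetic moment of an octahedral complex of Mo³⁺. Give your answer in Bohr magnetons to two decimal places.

3.87 Bohr magnetons

Mo sits in group 6; removing 3 electrons leaves Mo³⁺ with 6 − 3 = 3 d electrons.
Configuration: t₂g³ eg⁰ → 3 unpaired electrons.
μ(spin-only) = √[3(3+2)] = √15 ≈ 3.87 Bohr magnetons.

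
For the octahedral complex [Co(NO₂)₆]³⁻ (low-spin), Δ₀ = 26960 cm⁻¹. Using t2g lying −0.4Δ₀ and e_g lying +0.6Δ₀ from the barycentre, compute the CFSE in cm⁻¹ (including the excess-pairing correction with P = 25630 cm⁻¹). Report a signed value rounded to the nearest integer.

-13444

Each NO₂⁻ contributes -1; 6 × (-1) = -6. With overall charge -3, Co is in the +3 oxidation state.
Co sits in group 9; removing 3 electrons leaves Co³⁺ with 9 − 3 = 6 d electrons.
Electron filling gives t2g^6 e_g^0.
Orbital CFSE = 6(-0.4) + 0(0.6) = -2.4Δ₀ = -2.4 × 26960 = -64704 cm⁻¹.
Pairing penalty: 3 pairs vs 1 in the high-spin reference → 2 extra × P = 51260 cm⁻¹.
Combining: -64704 + 51260 = -13444 cm⁻¹.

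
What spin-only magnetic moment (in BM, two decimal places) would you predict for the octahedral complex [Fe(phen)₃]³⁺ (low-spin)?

1.73 BM

phen is neutral, so the +3 overall charge sits on Fe: oxidation state +3.
Fe sits in group 8; removing 3 electrons leaves Fe³⁺ with 8 − 3 = 5 d electrons.
Configuration: t2g^5 e_g^0 → 1 unpaired electron.
μ(spin-only) = √[1(1+2)] = √3 ≈ 1.73 BM.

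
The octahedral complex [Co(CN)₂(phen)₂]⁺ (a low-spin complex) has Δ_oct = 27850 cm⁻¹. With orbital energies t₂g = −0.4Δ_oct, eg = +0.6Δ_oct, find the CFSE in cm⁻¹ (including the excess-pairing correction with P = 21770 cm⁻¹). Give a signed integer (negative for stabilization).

-23300

Ligand charges: 2×(-1) from CN⁻ and 2×(+0) from phen sum to -2; with overall charge +1, Co is +3.
Group 9 minus oxidation state +3 gives a d⁶ configuration for Co³⁺.
The d⁶ electrons fill as t₂g⁶ eg⁰.
The orbital stabilization is -2.4Δ_oct = -2.4 × 27850 = -66840 cm⁻¹.
Relative to high-spin t₂g⁴ eg² (1 paired), the low-spin configuration has 2 additional pairs, contributing +2 × 21770 = +43540 cm⁻¹.
Overall CFSE = -66840 + 43540 = -23300 cm⁻¹.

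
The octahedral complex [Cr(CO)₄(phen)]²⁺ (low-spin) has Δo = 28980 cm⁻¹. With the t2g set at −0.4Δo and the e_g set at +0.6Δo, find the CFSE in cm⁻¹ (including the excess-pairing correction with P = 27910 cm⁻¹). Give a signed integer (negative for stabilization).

Ligand charges: 4×(+0) from CO and 1×(+0) from phen sum to +0; with overall charge +2, Cr is +2.
Cr sits in group 6; removing 2 electrons leaves Cr²⁺ with 6 − 2 = 4 d electrons.
Configuration: t2g^4 e_g^0.
CFSE(orbital) = 4×(-0.4Δo) + 0×(0.6Δo) = -1.6Δo; with Δo = 28980 cm⁻¹ that is -46368 cm⁻¹.
Pairing penalty: 1 pair vs 0 in the high-spin reference → 1 extra × P = 27910 cm⁻¹.
Overall CFSE = -46368 + 27910 = -18458 cm⁻¹.

-18458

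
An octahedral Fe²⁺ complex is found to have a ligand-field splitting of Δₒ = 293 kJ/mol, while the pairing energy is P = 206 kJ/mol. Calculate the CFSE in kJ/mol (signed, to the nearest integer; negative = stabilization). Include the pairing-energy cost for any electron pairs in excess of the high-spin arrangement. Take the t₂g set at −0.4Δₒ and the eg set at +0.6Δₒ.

-291

Fe²⁺: group 8, so d-count = 8 − 2 = 6.
Since Δₒ = 293 kJ/mol > P = 206 kJ/mol, the complex adopts the low-spin configuration.
That gives t₂g⁶ eg⁰.
Orbital CFSE = -2.4Δₒ = -2.4 × 293 = -703 kJ/mol.
Excess pairs vs high-spin: 3 − 1 = 2; pairing cost = +412 kJ/mol.
Net CFSE = -703 + 412 = -291 kJ/mol.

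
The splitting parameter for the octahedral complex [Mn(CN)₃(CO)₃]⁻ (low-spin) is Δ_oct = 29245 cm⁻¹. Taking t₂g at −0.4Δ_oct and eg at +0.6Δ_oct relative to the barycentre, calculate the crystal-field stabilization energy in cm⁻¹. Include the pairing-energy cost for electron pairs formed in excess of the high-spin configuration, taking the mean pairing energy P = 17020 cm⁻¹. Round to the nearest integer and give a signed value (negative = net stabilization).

Ligand charges: 3×(-1) from CN⁻ and 3×(+0) from CO sum to -3; with overall charge -1, Mn is +2.
Mn is in group 7, so Mn²⁺ is d⁵ (7 − 2 = 5).
Configuration: t₂g⁵ eg⁰.
CFSE(orbital) = 5×(-0.4Δ_oct) + 0×(0.6Δ_oct) = -2.0Δ_oct; with Δ_oct = 29245 cm⁻¹ that is -58490 cm⁻¹.
Pairing penalty: 2 pairs vs 0 in the high-spin reference → 2 extra × P = 34040 cm⁻¹.
Net CFSE = -58490 + 34040 = -24450 cm⁻¹.

-24450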